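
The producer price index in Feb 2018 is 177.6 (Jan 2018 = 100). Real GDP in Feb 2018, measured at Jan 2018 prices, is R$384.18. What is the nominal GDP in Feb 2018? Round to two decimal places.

Nominal = Real × (Index/100) = 384.18 × (177.6/100)
        = 384.18 × 1.776 = 682.3037

682.30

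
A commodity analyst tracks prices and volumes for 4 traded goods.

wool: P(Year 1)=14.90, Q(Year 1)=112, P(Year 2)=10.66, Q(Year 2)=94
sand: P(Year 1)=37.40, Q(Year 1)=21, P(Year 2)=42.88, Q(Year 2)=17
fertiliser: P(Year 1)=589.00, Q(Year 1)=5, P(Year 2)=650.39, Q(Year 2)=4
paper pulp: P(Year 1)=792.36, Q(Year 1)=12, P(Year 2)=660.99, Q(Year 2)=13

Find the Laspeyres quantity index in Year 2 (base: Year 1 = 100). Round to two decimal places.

Laspeyres quantity index uses base-period prices as weights.
ΣP(Year 1)·Q(Year 2) = 14.90×94 + 37.40×17 + 589.00×4 + 792.36×13 = 1400.6 + 635.8 + 2356 + 10300.68 = 14693.08
ΣP(Year 1)·Q(Year 1) = 14.90×112 + 37.40×21 + 589.00×5 + 792.36×12 = 1668.8 + 785.4 + 2945 + 9508.32 = 14907.52
Index = 14693.08 / 14907.52 × 100 = 98.5615

98.56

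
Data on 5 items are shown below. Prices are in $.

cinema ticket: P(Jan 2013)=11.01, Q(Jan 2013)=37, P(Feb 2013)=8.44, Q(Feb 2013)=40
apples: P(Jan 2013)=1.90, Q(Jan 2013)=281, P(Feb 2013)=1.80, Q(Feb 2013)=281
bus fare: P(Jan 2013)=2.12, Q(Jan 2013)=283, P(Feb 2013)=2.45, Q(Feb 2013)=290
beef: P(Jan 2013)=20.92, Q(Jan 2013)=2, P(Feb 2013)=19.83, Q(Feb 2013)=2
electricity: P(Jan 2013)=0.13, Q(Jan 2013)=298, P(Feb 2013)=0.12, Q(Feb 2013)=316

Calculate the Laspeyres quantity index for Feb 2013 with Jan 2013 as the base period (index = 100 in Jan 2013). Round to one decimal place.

103.1

Laspeyres quantity index uses base-period prices as weights.
ΣP(Jan 2013)·Q(Feb 2013) = 11.01×40 + 1.90×281 + 2.12×290 + 20.92×2 + 0.13×316 = 440.4 + 533.9 + 614.8 + 41.84 + 41.08 = 1672.02
ΣP(Jan 2013)·Q(Jan 2013) = 11.01×37 + 1.90×281 + 2.12×283 + 20.92×2 + 0.13×298 = 407.37 + 533.9 + 599.96 + 41.84 + 38.74 = 1621.81
Index = 1672.02 / 1621.81 × 100 = 103.0959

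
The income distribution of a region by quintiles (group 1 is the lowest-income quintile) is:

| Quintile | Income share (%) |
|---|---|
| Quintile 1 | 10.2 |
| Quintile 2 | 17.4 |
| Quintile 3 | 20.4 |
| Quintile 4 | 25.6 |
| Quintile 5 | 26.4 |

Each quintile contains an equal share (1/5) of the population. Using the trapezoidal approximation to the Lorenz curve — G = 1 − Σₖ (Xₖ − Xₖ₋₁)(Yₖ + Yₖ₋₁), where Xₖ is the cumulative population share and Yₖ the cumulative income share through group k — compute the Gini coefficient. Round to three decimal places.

Cumulative income shares Yₖ: 0.1020, 0.2760, 0.4800, 0.7360, 1.0000
Σ (Xₖ−Xₖ₋₁)(Yₖ+Yₖ₋₁) = (1/5)(0.1020+0.0000) + (1/5)(0.2760+0.1020) + (1/5)(0.4800+0.2760) + (1/5)(0.7360+0.4800) + (1/5)(1.0000+0.7360)
  = 0.0204 + 0.0756 + 0.1512 + 0.2432 + 0.3472 = 0.8376
G = 1 − 0.8376 = 0.1624

0.162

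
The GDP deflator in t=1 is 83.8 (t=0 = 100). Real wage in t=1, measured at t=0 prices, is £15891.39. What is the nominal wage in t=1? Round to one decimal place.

Nominal = Real × (Index/100) = 15891.39 × (83.8/100)
        = 15891.39 × 0.838 = 13316.9848

13317.0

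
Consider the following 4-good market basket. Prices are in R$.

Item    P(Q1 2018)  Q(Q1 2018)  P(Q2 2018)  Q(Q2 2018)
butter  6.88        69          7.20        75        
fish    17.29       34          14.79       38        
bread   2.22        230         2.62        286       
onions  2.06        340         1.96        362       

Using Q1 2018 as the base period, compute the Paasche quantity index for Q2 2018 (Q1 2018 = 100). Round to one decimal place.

112.9

Paasche quantity index uses current-period prices as weights.
ΣP(Q2 2018)·Q(Q2 2018) = 7.20×75 + 14.79×38 + 2.62×286 + 1.96×362 = 540 + 562.02 + 749.32 + 709.52 = 2560.86
ΣP(Q2 2018)·Q(Q1 2018) = 7.20×69 + 14.79×34 + 2.62×230 + 1.96×340 = 496.8 + 502.86 + 602.6 + 666.4 = 2268.66
Index = 2560.86 / 2268.66 × 100 = 112.8798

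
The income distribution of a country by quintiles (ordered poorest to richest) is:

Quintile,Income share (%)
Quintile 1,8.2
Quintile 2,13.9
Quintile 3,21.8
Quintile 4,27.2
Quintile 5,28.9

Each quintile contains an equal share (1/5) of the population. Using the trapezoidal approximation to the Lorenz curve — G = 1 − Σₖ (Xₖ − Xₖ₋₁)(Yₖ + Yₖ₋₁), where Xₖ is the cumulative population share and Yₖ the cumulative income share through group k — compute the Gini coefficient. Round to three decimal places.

0.219

Cumulative income shares Yₖ: 0.0820, 0.2210, 0.4390, 0.7110, 1.0000
Σ (Xₖ−Xₖ₋₁)(Yₖ+Yₖ₋₁) = (1/5)(0.0820+0.0000) + (1/5)(0.2210+0.0820) + (1/5)(0.4390+0.2210) + (1/5)(0.7110+0.4390) + (1/5)(1.0000+0.7110)
  = 0.0164 + 0.0606 + 0.1320 + 0.2300 + 0.3422 = 0.7812
G = 1 − 0.7812 = 0.2188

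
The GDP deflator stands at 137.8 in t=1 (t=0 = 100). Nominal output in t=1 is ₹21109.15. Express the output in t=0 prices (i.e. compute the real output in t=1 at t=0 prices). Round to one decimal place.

Real = Nominal ÷ (Index/100) = 21109.15 ÷ (137.8/100)
     = 21109.15 ÷ 1.378 = 15318.6865

15318.7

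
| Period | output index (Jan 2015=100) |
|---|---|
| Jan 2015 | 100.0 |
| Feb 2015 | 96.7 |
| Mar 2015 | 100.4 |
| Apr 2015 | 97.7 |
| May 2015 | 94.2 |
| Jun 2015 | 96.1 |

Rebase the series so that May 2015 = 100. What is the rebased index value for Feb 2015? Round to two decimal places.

102.65

Rebased(Feb 2015) = 96.7 / 94.2 × 100 = 102.6539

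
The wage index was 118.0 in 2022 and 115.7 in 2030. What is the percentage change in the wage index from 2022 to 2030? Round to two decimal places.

Change = (115.7 − 118.0) / 118.0 × 100
       = -2.3 / 118.0 × 100 = -1.9492%

-1.95%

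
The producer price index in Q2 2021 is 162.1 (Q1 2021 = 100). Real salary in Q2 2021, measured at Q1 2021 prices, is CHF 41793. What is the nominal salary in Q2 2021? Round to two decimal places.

67746.45

Nominal = Real × (Index/100) = 41793 × (162.1/100)
        = 41793 × 1.621 = 67746.4530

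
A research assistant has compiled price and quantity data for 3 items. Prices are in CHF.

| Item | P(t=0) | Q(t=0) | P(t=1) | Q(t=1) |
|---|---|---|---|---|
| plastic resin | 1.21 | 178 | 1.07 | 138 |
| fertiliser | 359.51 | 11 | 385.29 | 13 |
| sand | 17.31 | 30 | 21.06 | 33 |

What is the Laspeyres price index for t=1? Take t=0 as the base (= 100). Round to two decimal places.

107.92

Laspeyres price index uses base-period quantities as weights.
ΣP(t=1)·Q(t=0) = 1.07×178 + 385.29×11 + 21.06×30 = 190.46 + 4238.19 + 631.8 = 5060.45
ΣP(t=0)·Q(t=0) = 1.21×178 + 359.51×11 + 17.31×30 = 215.38 + 3954.61 + 519.3 = 4689.29
Index = 5060.45 / 4689.29 × 100 = 107.9151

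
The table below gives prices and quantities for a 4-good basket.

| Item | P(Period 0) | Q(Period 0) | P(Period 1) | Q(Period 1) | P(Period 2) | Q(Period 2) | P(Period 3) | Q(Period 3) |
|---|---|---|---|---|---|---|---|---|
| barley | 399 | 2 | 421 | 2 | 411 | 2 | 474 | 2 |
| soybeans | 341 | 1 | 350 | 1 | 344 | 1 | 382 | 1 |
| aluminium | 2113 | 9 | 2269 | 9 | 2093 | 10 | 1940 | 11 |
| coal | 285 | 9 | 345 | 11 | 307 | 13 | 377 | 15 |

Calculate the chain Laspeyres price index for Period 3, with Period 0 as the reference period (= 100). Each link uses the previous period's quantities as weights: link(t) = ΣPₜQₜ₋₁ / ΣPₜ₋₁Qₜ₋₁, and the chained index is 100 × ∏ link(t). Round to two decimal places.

98.36

Link Period 0→Period 1:
ΣP(Period 1)Q(Period 0) = 421×2 + 350×1 + 2269×9 + 345×9 = 842 + 350 + 20421 + 3105 = 24718
ΣP(Period 0)Q(Period 0) = 399×2 + 341×1 + 2113×9 + 285×9 = 798 + 341 + 19017 + 2565 = 22721
link = 24718/22721 = 1.087892
Link Period 1→Period 2:
ΣP(Period 2)Q(Period 1) = 411×2 + 344×1 + 2093×9 + 307×11 = 822 + 344 + 18837 + 3377 = 23380
ΣP(Period 1)Q(Period 1) = 421×2 + 350×1 + 2269×9 + 345×11 = 842 + 350 + 20421 + 3795 = 25408
link = 23380/25408 = 0.920183
Link Period 2→Period 3:
ΣP(Period 3)Q(Period 2) = 474×2 + 382×1 + 1940×10 + 377×13 = 948 + 382 + 19400 + 4901 = 25631
ΣP(Period 2)Q(Period 2) = 411×2 + 344×1 + 2093×10 + 307×13 = 822 + 344 + 20930 + 3991 = 26087
link = 25631/26087 = 0.982520
Chained index = 100 × 1.087892 × 0.920183 × 0.982520 = 98.3561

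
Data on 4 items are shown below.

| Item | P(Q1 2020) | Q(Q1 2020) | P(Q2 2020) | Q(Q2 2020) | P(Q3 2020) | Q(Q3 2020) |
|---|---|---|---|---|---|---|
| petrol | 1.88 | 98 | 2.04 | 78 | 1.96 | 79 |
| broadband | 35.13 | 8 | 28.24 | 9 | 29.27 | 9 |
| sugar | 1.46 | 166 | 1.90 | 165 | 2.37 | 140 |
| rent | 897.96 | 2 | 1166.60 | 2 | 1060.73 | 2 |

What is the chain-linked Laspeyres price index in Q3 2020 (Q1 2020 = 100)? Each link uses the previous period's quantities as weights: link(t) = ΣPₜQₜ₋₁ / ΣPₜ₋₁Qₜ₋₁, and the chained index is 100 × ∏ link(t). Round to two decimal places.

117.54

Link Q1 2020→Q2 2020:
ΣP(Q2 2020)Q(Q1 2020) = 2.04×98 + 28.24×8 + 1.90×166 + 1166.60×2 = 199.92 + 225.92 + 315.4 + 2333.2 = 3074.44
ΣP(Q1 2020)Q(Q1 2020) = 1.88×98 + 35.13×8 + 1.46×166 + 897.96×2 = 184.24 + 281.04 + 242.36 + 1795.92 = 2503.56
link = 3074.44/2503.56 = 1.228027
Link Q2 2020→Q3 2020:
ΣP(Q3 2020)Q(Q2 2020) = 1.96×78 + 29.27×9 + 2.37×165 + 1060.73×2 = 152.88 + 263.43 + 391.05 + 2121.46 = 2928.82
ΣP(Q2 2020)Q(Q2 2020) = 2.04×78 + 28.24×9 + 1.90×165 + 1166.60×2 = 159.12 + 254.16 + 313.5 + 2333.2 = 3059.98
link = 2928.82/3059.98 = 0.957137
Chained index = 100 × 1.228027 × 0.957137 = 117.5390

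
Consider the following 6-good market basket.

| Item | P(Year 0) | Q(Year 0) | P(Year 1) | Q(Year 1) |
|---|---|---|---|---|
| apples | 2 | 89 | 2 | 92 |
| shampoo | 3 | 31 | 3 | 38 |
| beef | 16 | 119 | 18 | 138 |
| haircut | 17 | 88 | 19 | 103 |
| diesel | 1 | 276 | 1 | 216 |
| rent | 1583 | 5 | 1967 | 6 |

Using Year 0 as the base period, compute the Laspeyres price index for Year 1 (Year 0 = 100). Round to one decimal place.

Laspeyres price index uses base-period quantities as weights.
ΣP(Year 1)·Q(Year 0) = 2×89 + 3×31 + 18×119 + 19×88 + 1×276 + 1967×5 = 178 + 93 + 2142 + 1672 + 276 + 9835 = 14196
ΣP(Year 0)·Q(Year 0) = 2×89 + 3×31 + 16×119 + 17×88 + 1×276 + 1583×5 = 178 + 93 + 1904 + 1496 + 276 + 7915 = 11862
Index = 14196 / 11862 × 100 = 119.6763

119.7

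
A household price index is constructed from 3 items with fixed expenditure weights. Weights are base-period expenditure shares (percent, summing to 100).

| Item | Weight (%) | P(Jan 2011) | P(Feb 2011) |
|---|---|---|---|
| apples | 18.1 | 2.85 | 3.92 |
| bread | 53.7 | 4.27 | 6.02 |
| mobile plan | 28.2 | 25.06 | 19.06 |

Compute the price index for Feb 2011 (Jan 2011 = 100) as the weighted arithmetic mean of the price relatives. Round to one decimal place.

apples: 18.1 × (3.92/2.85) = 18.1 × 1.375439 = 24.8954
bread: 53.7 × (6.02/4.27) = 53.7 × 1.409836 = 75.7082
mobile plan: 28.2 × (19.06/25.06) = 28.2 × 0.760575 = 21.4482
Index = Σ wᵢ·(p₁ᵢ/p₀ᵢ) = 24.8954 + 75.7082 + 21.4482 = 122.0518

122.1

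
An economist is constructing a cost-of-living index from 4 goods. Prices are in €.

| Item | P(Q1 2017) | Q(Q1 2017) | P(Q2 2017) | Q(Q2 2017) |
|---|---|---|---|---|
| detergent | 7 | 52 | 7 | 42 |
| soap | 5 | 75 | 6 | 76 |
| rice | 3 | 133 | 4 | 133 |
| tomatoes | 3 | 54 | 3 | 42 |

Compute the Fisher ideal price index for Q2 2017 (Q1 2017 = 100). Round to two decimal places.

116.71

Laspeyres component (base-period weights):
ΣP(Q2 2017)Q(Q1 2017) = 7×52 + 6×75 + 4×133 + 3×54 = 364 + 450 + 532 + 162 = 1508
ΣP(Q1 2017)Q(Q1 2017) = 7×52 + 5×75 + 3×133 + 3×54 = 364 + 375 + 399 + 162 = 1300
L = 1508 / 1300 × 100 = 116.0000
Paasche component (current-period weights):
ΣP(Q2 2017)Q(Q2 2017) = 7×42 + 6×76 + 4×133 + 3×42 = 294 + 456 + 532 + 126 = 1408
ΣP(Q1 2017)Q(Q2 2017) = 7×42 + 5×76 + 3×133 + 3×42 = 294 + 380 + 399 + 126 = 1199
P = 1408 / 1199 × 100 = 117.4312
Fisher = √(L × P) = √(116.0000 × 117.4312) = 116.7134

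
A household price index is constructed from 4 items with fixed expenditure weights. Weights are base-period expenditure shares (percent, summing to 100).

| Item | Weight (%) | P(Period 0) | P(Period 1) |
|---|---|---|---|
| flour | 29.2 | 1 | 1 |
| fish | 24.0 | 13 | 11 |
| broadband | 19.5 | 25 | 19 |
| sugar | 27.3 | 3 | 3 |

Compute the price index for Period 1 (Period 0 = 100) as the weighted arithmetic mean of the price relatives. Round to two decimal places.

flour: 29.2 × (1/1) = 29.2 × 1.000000 = 29.2000
fish: 24.0 × (11/13) = 24.0 × 0.846154 = 20.3077
broadband: 19.5 × (19/25) = 19.5 × 0.760000 = 14.8200
sugar: 27.3 × (3/3) = 27.3 × 1.000000 = 27.3000
Index = Σ wᵢ·(p₁ᵢ/p₀ᵢ) = 29.2000 + 20.3077 + 14.8200 + 27.3000 = 91.6277

91.63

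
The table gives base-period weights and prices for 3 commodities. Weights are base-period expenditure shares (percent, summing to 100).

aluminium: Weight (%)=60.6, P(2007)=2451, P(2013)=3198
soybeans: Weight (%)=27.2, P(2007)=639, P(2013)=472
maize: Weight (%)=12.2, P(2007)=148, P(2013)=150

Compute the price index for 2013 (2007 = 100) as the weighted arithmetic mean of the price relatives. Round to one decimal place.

aluminium: 60.6 × (3198/2451) = 60.6 × 1.304774 = 79.0693
soybeans: 27.2 × (472/639) = 27.2 × 0.738654 = 20.0914
maize: 12.2 × (150/148) = 12.2 × 1.013514 = 12.3649
Index = Σ wᵢ·(p₁ᵢ/p₀ᵢ) = 79.0693 + 20.0914 + 12.3649 = 111.5255

111.5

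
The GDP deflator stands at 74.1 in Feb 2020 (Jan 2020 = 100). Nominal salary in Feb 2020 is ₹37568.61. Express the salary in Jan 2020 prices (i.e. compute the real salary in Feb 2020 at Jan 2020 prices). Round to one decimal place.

Real = Nominal ÷ (Index/100) = 37568.61 ÷ (74.1/100)
     = 37568.61 ÷ 0.741 = 50699.8785

50699.9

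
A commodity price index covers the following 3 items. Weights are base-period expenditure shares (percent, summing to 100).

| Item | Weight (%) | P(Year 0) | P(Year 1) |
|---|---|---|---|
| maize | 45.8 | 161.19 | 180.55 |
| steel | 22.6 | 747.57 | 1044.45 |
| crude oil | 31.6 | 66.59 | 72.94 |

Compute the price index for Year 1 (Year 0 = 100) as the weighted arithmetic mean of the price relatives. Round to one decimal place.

117.5

maize: 45.8 × (180.55/161.19) = 45.8 × 1.120107 = 51.3009
steel: 22.6 × (1044.45/747.57) = 22.6 × 1.397127 = 31.5751
crude oil: 31.6 × (72.94/66.59) = 31.6 × 1.095360 = 34.6134
Index = Σ wᵢ·(p₁ᵢ/p₀ᵢ) = 51.3009 + 31.5751 + 34.6134 = 117.4893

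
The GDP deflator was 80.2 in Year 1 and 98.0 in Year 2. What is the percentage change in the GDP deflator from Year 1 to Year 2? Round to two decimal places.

Change = (98.0 − 80.2) / 80.2 × 100
       = 17.8 / 80.2 × 100 = 22.1945%

22.19%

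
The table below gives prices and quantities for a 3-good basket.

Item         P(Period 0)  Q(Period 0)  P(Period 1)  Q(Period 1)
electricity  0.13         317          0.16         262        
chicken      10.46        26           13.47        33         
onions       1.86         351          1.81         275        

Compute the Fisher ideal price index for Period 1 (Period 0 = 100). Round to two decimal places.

Laspeyres component (base-period weights):
ΣP(Period 1)Q(Period 0) = 0.16×317 + 13.47×26 + 1.81×351 = 50.72 + 350.22 + 635.31 = 1036.25
ΣP(Period 0)Q(Period 0) = 0.13×317 + 10.46×26 + 1.86×351 = 41.21 + 271.96 + 652.86 = 966.03
L = 1036.25 / 966.03 × 100 = 107.2689
Paasche component (current-period weights):
ΣP(Period 1)Q(Period 1) = 0.16×262 + 13.47×33 + 1.81×275 = 41.92 + 444.51 + 497.75 = 984.18
ΣP(Period 0)Q(Period 1) = 0.13×262 + 10.46×33 + 1.86×275 = 34.06 + 345.18 + 511.5 = 890.74
P = 984.18 / 890.74 × 100 = 110.4902
Fisher = √(L × P) = √(107.2689 × 110.4902) = 108.8676

108.87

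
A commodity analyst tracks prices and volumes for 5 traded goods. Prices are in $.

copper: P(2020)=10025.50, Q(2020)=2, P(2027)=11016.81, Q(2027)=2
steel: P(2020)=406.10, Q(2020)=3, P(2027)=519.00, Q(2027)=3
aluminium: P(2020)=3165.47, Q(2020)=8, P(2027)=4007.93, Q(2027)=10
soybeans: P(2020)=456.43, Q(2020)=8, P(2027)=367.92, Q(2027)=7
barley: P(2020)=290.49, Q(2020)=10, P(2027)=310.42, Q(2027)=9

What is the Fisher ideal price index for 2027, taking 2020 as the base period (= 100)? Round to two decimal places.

116.82

Laspeyres component (base-period weights):
ΣP(2027)Q(2020) = 11016.81×2 + 519.00×3 + 4007.93×8 + 367.92×8 + 310.42×10 = 22033.62 + 1557 + 32063.44 + 2943.36 + 3104.2 = 61701.62
ΣP(2020)Q(2020) = 10025.50×2 + 406.10×3 + 3165.47×8 + 456.43×8 + 290.49×10 = 20051 + 1218.3 + 25323.76 + 3651.44 + 2904.9 = 53149.4
L = 61701.62 / 53149.4 × 100 = 116.0909
Paasche component (current-period weights):
ΣP(2027)Q(2027) = 11016.81×2 + 519.00×3 + 4007.93×10 + 367.92×7 + 310.42×9 = 22033.62 + 1557 + 40079.3 + 2575.44 + 2793.78 = 69039.14
ΣP(2020)Q(2027) = 10025.50×2 + 406.10×3 + 3165.47×10 + 456.43×7 + 290.49×9 = 20051 + 1218.3 + 31654.7 + 3195.01 + 2614.41 = 58733.42
P = 69039.14 / 58733.42 × 100 = 117.5466
Fisher = √(L × P) = √(116.0909 × 117.5466) = 116.8165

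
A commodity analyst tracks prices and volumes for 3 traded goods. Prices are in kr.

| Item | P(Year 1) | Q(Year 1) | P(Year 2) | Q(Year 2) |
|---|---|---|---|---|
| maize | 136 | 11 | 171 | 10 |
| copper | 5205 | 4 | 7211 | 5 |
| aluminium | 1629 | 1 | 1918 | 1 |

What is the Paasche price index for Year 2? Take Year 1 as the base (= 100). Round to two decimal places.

136.77

Paasche price index uses current-period quantities as weights.
ΣP(Year 2)·Q(Year 2) = 171×10 + 7211×5 + 1918×1 = 1710 + 36055 + 1918 = 39683
ΣP(Year 1)·Q(Year 2) = 136×10 + 5205×5 + 1629×1 = 1360 + 26025 + 1629 = 29014
Index = 39683 / 29014 × 100 = 136.7719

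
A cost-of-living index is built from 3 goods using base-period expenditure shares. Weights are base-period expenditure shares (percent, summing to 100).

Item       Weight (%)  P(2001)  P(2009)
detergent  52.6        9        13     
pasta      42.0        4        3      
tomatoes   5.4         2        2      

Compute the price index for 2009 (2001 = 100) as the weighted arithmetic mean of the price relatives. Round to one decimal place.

detergent: 52.6 × (13/9) = 52.6 × 1.444444 = 75.9778
pasta: 42.0 × (3/4) = 42.0 × 0.750000 = 31.5000
tomatoes: 5.4 × (2/2) = 5.4 × 1.000000 = 5.4000
Index = Σ wᵢ·(p₁ᵢ/p₀ᵢ) = 75.9778 + 31.5000 + 5.4000 = 112.8778

112.9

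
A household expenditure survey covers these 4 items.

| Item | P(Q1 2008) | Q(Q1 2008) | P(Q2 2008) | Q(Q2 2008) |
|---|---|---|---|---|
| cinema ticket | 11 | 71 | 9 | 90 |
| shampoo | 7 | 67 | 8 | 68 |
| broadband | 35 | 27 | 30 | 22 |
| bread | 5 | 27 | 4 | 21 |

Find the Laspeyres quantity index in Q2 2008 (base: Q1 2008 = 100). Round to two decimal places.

100.47

Laspeyres quantity index uses base-period prices as weights.
ΣP(Q1 2008)·Q(Q2 2008) = 11×90 + 7×68 + 35×22 + 5×21 = 990 + 476 + 770 + 105 = 2341
ΣP(Q1 2008)·Q(Q1 2008) = 11×71 + 7×67 + 35×27 + 5×27 = 781 + 469 + 945 + 135 = 2330
Index = 2341 / 2330 × 100 = 100.4721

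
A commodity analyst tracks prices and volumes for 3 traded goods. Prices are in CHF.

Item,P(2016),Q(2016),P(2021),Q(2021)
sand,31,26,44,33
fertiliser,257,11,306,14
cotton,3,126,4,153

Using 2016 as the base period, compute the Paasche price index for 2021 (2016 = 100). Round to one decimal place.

Paasche price index uses current-period quantities as weights.
ΣP(2021)·Q(2021) = 44×33 + 306×14 + 4×153 = 1452 + 4284 + 612 = 6348
ΣP(2016)·Q(2021) = 31×33 + 257×14 + 3×153 = 1023 + 3598 + 459 = 5080
Index = 6348 / 5080 × 100 = 124.9606

125.0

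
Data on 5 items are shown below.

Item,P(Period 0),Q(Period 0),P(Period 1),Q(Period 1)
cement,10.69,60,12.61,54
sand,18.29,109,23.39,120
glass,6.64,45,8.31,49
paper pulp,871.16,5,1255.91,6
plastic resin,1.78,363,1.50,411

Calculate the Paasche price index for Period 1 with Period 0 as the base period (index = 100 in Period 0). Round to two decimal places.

133.03

Paasche price index uses current-period quantities as weights.
ΣP(Period 1)·Q(Period 1) = 12.61×54 + 23.39×120 + 8.31×49 + 1255.91×6 + 1.50×411 = 680.94 + 2806.8 + 407.19 + 7535.46 + 616.5 = 12046.89
ΣP(Period 0)·Q(Period 1) = 10.69×54 + 18.29×120 + 6.64×49 + 871.16×6 + 1.78×411 = 577.26 + 2194.8 + 325.36 + 5226.96 + 731.58 = 9055.96
Index = 12046.89 / 9055.96 × 100 = 133.0272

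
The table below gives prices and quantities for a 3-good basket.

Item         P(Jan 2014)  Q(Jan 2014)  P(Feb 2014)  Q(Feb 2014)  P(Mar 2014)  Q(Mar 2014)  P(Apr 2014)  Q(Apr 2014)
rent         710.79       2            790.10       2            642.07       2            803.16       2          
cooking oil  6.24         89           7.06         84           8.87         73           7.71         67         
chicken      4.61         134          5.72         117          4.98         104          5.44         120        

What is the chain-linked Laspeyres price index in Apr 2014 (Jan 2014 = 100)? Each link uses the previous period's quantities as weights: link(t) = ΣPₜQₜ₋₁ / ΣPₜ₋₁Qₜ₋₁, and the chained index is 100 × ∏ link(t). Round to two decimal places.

Link Jan 2014→Feb 2014:
ΣP(Feb 2014)Q(Jan 2014) = 790.10×2 + 7.06×89 + 5.72×134 = 1580.2 + 628.34 + 766.48 = 2975.02
ΣP(Jan 2014)Q(Jan 2014) = 710.79×2 + 6.24×89 + 4.61×134 = 1421.58 + 555.36 + 617.74 = 2594.68
link = 2975.02/2594.68 = 1.146585
Link Feb 2014→Mar 2014:
ΣP(Mar 2014)Q(Feb 2014) = 642.07×2 + 8.87×84 + 4.98×117 = 1284.14 + 745.08 + 582.66 = 2611.88
ΣP(Feb 2014)Q(Feb 2014) = 790.10×2 + 7.06×84 + 5.72×117 = 1580.2 + 593.04 + 669.24 = 2842.48
link = 2611.88/2842.48 = 0.918874
Link Mar 2014→Apr 2014:
ΣP(Apr 2014)Q(Mar 2014) = 803.16×2 + 7.71×73 + 5.44×104 = 1606.32 + 562.83 + 565.76 = 2734.91
ΣP(Mar 2014)Q(Mar 2014) = 642.07×2 + 8.87×73 + 4.98×104 = 1284.14 + 647.51 + 517.92 = 2449.57
link = 2734.91/2449.57 = 1.116486
Chained index = 100 × 1.146585 × 0.918874 × 1.116486 = 117.6292

117.63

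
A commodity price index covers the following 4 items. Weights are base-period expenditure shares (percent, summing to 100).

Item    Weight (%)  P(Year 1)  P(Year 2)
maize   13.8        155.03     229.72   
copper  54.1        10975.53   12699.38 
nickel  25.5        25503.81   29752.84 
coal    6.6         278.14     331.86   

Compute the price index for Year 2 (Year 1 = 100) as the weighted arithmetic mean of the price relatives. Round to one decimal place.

maize: 13.8 × (229.72/155.03) = 13.8 × 1.481778 = 20.4485
copper: 54.1 × (12699.38/10975.53) = 54.1 × 1.157063 = 62.5971
nickel: 25.5 × (29752.84/25503.81) = 25.5 × 1.166604 = 29.7484
coal: 6.6 × (331.86/278.14) = 6.6 × 1.193140 = 7.8747
Index = Σ wᵢ·(p₁ᵢ/p₀ᵢ) = 20.4485 + 62.5971 + 29.7484 + 7.8747 = 120.6688

120.7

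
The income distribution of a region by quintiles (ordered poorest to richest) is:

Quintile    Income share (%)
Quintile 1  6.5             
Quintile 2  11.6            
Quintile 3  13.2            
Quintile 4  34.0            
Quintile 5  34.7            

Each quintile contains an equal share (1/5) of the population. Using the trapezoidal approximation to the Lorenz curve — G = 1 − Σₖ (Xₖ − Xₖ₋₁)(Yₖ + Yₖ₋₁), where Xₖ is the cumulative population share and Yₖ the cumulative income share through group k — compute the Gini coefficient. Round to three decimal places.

Cumulative income shares Yₖ: 0.0650, 0.1810, 0.3130, 0.6530, 1.0000
Σ (Xₖ−Xₖ₋₁)(Yₖ+Yₖ₋₁) = (1/5)(0.0650+0.0000) + (1/5)(0.1810+0.0650) + (1/5)(0.3130+0.1810) + (1/5)(0.6530+0.3130) + (1/5)(1.0000+0.6530)
  = 0.0130 + 0.0492 + 0.0988 + 0.1932 + 0.3306 = 0.6848
G = 1 − 0.6848 = 0.3152

0.315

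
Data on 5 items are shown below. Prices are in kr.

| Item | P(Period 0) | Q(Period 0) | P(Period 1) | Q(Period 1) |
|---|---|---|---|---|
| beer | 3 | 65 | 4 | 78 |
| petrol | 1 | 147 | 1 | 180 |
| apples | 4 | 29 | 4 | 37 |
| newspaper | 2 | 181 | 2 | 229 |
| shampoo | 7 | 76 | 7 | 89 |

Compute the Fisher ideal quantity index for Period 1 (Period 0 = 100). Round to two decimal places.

121.49

Laspeyres component (base-period weights):
ΣP(Period 0)Q(Period 1) = 3×78 + 1×180 + 4×37 + 2×229 + 7×89 = 234 + 180 + 148 + 458 + 623 = 1643
ΣP(Period 0)Q(Period 0) = 3×65 + 1×147 + 4×29 + 2×181 + 7×76 = 195 + 147 + 116 + 362 + 532 = 1352
L = 1643 / 1352 × 100 = 121.5237
Paasche component (current-period weights):
ΣP(Period 1)Q(Period 1) = 4×78 + 1×180 + 4×37 + 2×229 + 7×89 = 312 + 180 + 148 + 458 + 623 = 1721
ΣP(Period 1)Q(Period 0) = 4×65 + 1×147 + 4×29 + 2×181 + 7×76 = 260 + 147 + 116 + 362 + 532 = 1417
P = 1721 / 1417 × 100 = 121.4538
Fisher = √(L × P) = √(121.5237 × 121.4538) = 121.4887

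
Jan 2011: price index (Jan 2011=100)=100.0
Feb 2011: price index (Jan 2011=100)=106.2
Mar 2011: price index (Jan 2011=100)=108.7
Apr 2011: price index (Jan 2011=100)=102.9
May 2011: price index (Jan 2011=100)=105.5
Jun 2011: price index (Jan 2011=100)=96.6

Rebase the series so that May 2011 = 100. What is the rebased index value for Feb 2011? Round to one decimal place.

100.7

Rebased(Feb 2011) = 106.2 / 105.5 × 100 = 100.6635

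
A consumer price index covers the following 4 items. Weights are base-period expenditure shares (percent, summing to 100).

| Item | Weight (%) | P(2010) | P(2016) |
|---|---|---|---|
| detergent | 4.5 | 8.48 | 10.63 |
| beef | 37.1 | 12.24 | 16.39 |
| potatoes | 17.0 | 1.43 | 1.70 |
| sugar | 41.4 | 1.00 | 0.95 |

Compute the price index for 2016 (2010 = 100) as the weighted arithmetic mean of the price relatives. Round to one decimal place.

114.9

detergent: 4.5 × (10.63/8.48) = 4.5 × 1.253538 = 5.6409
beef: 37.1 × (16.39/12.24) = 37.1 × 1.339052 = 49.6788
potatoes: 17.0 × (1.70/1.43) = 17.0 × 1.188811 = 20.2098
sugar: 41.4 × (0.95/1.00) = 41.4 × 0.950000 = 39.3300
Index = Σ wᵢ·(p₁ᵢ/p₀ᵢ) = 5.6409 + 49.6788 + 20.2098 + 39.3300 = 114.8595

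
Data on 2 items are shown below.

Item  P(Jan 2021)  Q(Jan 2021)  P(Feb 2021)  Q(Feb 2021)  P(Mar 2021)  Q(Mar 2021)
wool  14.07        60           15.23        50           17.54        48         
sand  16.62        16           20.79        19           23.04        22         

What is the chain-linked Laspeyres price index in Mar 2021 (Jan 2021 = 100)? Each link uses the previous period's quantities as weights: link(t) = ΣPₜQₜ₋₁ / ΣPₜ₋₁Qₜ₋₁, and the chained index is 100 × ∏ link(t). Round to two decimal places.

Link Jan 2021→Feb 2021:
ΣP(Feb 2021)Q(Jan 2021) = 15.23×60 + 20.79×16 = 913.8 + 332.64 = 1246.44
ΣP(Jan 2021)Q(Jan 2021) = 14.07×60 + 16.62×16 = 844.2 + 265.92 = 1110.12
link = 1246.44/1110.12 = 1.122798
Link Feb 2021→Mar 2021:
ΣP(Mar 2021)Q(Feb 2021) = 17.54×50 + 23.04×19 = 877 + 437.76 = 1314.76
ΣP(Feb 2021)Q(Feb 2021) = 15.23×50 + 20.79×19 = 761.5 + 395.01 = 1156.51
link = 1314.76/1156.51 = 1.136834
Chained index = 100 × 1.122798 × 1.136834 = 127.6435

127.64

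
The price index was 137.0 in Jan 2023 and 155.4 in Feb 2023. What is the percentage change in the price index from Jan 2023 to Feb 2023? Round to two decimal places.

Change = (155.4 − 137.0) / 137.0 × 100
       = 18.4 / 137.0 × 100 = 13.4307%

13.43%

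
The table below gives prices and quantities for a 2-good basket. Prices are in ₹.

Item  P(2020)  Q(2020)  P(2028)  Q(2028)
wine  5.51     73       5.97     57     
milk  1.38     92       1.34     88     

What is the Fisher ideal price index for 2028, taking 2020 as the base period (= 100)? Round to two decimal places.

Laspeyres component (base-period weights):
ΣP(2028)Q(2020) = 5.97×73 + 1.34×92 = 435.81 + 123.28 = 559.09
ΣP(2020)Q(2020) = 5.51×73 + 1.38×92 = 402.23 + 126.96 = 529.19
L = 559.09 / 529.19 × 100 = 105.6501
Paasche component (current-period weights):
ΣP(2028)Q(2028) = 5.97×57 + 1.34×88 = 340.29 + 117.92 = 458.21
ΣP(2020)Q(2028) = 5.51×57 + 1.38×88 = 314.07 + 121.44 = 435.51
P = 458.21 / 435.51 × 100 = 105.2123
Fisher = √(L × P) = √(105.6501 × 105.2123) = 105.4310

105.43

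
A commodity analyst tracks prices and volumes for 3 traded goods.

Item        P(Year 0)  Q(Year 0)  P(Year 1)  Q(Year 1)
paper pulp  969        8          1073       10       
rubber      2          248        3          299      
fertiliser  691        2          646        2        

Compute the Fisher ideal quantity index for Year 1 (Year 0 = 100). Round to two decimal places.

121.42

Laspeyres component (base-period weights):
ΣP(Year 0)Q(Year 1) = 969×10 + 2×299 + 691×2 = 9690 + 598 + 1382 = 11670
ΣP(Year 0)Q(Year 0) = 969×8 + 2×248 + 691×2 = 7752 + 496 + 1382 = 9630
L = 11670 / 9630 × 100 = 121.1838
Paasche component (current-period weights):
ΣP(Year 1)Q(Year 1) = 1073×10 + 3×299 + 646×2 = 10730 + 897 + 1292 = 12919
ΣP(Year 1)Q(Year 0) = 1073×8 + 3×248 + 646×2 = 8584 + 744 + 1292 = 10620
P = 12919 / 10620 × 100 = 121.6478
Fisher = √(L × P) = √(121.1838 × 121.6478) = 121.4156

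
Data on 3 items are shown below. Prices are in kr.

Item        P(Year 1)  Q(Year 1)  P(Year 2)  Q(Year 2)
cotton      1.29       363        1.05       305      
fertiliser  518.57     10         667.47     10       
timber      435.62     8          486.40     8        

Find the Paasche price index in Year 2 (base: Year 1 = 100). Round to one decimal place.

120.1

Paasche price index uses current-period quantities as weights.
ΣP(Year 2)·Q(Year 2) = 1.05×305 + 667.47×10 + 486.40×8 = 320.25 + 6674.7 + 3891.2 = 10886.15
ΣP(Year 1)·Q(Year 2) = 1.29×305 + 518.57×10 + 435.62×8 = 393.45 + 5185.7 + 3484.96 = 9064.11
Index = 10886.15 / 9064.11 × 100 = 120.1017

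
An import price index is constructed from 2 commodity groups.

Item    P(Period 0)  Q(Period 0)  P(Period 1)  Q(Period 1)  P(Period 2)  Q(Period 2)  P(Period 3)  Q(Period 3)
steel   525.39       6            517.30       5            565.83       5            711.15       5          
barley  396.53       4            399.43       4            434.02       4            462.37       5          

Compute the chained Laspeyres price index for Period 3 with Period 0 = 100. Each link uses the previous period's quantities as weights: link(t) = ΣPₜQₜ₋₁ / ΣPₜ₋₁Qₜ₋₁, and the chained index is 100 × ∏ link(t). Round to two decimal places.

Link Period 0→Period 1:
ΣP(Period 1)Q(Period 0) = 517.30×6 + 399.43×4 = 3103.8 + 1597.72 = 4701.52
ΣP(Period 0)Q(Period 0) = 525.39×6 + 396.53×4 = 3152.34 + 1586.12 = 4738.46
link = 4701.52/4738.46 = 0.992204
Link Period 1→Period 2:
ΣP(Period 2)Q(Period 1) = 565.83×5 + 434.02×4 = 2829.15 + 1736.08 = 4565.23
ΣP(Period 1)Q(Period 1) = 517.30×5 + 399.43×4 = 2586.5 + 1597.72 = 4184.22
link = 4565.23/4184.22 = 1.091059
Link Period 2→Period 3:
ΣP(Period 3)Q(Period 2) = 711.15×5 + 462.37×4 = 3555.75 + 1849.48 = 5405.23
ΣP(Period 2)Q(Period 2) = 565.83×5 + 434.02×4 = 2829.15 + 1736.08 = 4565.23
link = 5405.23/4565.23 = 1.183999
Chained index = 100 × 0.992204 × 1.091059 × 1.183999 = 128.1742

128.17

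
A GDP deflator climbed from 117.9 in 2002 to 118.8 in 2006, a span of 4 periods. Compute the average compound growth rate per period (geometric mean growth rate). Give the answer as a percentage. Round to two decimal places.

0.19%

Growth factor = (118.8/117.9)^(1/4) = (1.007634)^(1/4) = 1.001903
Growth rate = 1.001903 − 1 = 0.001903 = 0.1903%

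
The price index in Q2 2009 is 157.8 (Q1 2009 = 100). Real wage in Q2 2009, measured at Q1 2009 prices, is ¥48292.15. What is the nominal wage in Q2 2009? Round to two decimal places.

76205.01

Nominal = Real × (Index/100) = 48292.15 × (157.8/100)
        = 48292.15 × 1.578 = 76205.0127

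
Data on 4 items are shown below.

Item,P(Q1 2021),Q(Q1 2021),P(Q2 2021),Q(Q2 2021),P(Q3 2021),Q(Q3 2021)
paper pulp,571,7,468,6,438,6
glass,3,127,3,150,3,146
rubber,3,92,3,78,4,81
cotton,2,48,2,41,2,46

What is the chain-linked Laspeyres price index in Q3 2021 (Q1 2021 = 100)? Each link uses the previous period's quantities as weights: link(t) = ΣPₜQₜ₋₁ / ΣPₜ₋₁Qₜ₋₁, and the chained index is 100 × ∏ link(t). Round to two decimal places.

Link Q1 2021→Q2 2021:
ΣP(Q2 2021)Q(Q1 2021) = 468×7 + 3×127 + 3×92 + 2×48 = 3276 + 381 + 276 + 96 = 4029
ΣP(Q1 2021)Q(Q1 2021) = 571×7 + 3×127 + 3×92 + 2×48 = 3997 + 381 + 276 + 96 = 4750
link = 4029/4750 = 0.848211
Link Q2 2021→Q3 2021:
ΣP(Q3 2021)Q(Q2 2021) = 438×6 + 3×150 + 4×78 + 2×41 = 2628 + 450 + 312 + 82 = 3472
ΣP(Q2 2021)Q(Q2 2021) = 468×6 + 3×150 + 3×78 + 2×41 = 2808 + 450 + 234 + 82 = 3574
link = 3472/3574 = 0.971461
Chained index = 100 × 0.848211 × 0.971461 = 82.4003

82.40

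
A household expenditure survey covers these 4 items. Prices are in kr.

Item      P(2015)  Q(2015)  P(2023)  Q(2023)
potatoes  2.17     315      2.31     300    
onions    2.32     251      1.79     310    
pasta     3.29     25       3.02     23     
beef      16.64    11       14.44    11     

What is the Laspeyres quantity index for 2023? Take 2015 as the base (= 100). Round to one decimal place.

106.4

Laspeyres quantity index uses base-period prices as weights.
ΣP(2015)·Q(2023) = 2.17×300 + 2.32×310 + 3.29×23 + 16.64×11 = 651 + 719.2 + 75.67 + 183.04 = 1628.91
ΣP(2015)·Q(2015) = 2.17×315 + 2.32×251 + 3.29×25 + 16.64×11 = 683.55 + 582.32 + 82.25 + 183.04 = 1531.16
Index = 1628.91 / 1531.16 × 100 = 106.3840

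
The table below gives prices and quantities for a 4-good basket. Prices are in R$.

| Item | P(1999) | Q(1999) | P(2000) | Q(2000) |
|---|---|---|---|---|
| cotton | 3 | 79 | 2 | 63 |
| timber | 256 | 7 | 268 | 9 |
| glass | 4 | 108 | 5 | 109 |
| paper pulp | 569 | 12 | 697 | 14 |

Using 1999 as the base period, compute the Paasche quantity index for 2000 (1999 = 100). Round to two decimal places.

117.40

Paasche quantity index uses current-period prices as weights.
ΣP(2000)·Q(2000) = 2×63 + 268×9 + 5×109 + 697×14 = 126 + 2412 + 545 + 9758 = 12841
ΣP(2000)·Q(1999) = 2×79 + 268×7 + 5×108 + 697×12 = 158 + 1876 + 540 + 8364 = 10938
Index = 12841 / 10938 × 100 = 117.3981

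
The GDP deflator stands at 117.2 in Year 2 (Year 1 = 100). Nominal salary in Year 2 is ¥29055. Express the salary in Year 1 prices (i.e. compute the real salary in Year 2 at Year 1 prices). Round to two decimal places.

Real = Nominal ÷ (Index/100) = 29055 ÷ (117.2/100)
     = 29055 ÷ 1.172 = 24790.9556

24790.96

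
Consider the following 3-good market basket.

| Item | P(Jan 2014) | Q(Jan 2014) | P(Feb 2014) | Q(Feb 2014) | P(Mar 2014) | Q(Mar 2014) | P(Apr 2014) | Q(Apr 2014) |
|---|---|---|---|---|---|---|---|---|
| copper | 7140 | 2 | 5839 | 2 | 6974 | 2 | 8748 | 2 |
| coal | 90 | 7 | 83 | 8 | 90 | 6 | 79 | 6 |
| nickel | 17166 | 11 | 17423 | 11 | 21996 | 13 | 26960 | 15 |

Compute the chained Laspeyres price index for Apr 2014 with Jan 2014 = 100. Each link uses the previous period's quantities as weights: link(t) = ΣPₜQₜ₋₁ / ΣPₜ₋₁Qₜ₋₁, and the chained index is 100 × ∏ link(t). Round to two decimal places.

154.41

Link Jan 2014→Feb 2014:
ΣP(Feb 2014)Q(Jan 2014) = 5839×2 + 83×7 + 17423×11 = 11678 + 581 + 191653 = 203912
ΣP(Jan 2014)Q(Jan 2014) = 7140×2 + 90×7 + 17166×11 = 14280 + 630 + 188826 = 203736
link = 203912/203736 = 1.000864
Link Feb 2014→Mar 2014:
ΣP(Mar 2014)Q(Feb 2014) = 6974×2 + 90×8 + 21996×11 = 13948 + 720 + 241956 = 256624
ΣP(Feb 2014)Q(Feb 2014) = 5839×2 + 83×8 + 17423×11 = 11678 + 664 + 191653 = 203995
link = 256624/203995 = 1.257992
Link Mar 2014→Apr 2014:
ΣP(Apr 2014)Q(Mar 2014) = 8748×2 + 79×6 + 26960×13 = 17496 + 474 + 350480 = 368450
ΣP(Mar 2014)Q(Mar 2014) = 6974×2 + 90×6 + 21996×13 = 13948 + 540 + 285948 = 300436
link = 368450/300436 = 1.226384
Chained index = 100 × 1.000864 × 1.257992 × 1.226384 = 154.4114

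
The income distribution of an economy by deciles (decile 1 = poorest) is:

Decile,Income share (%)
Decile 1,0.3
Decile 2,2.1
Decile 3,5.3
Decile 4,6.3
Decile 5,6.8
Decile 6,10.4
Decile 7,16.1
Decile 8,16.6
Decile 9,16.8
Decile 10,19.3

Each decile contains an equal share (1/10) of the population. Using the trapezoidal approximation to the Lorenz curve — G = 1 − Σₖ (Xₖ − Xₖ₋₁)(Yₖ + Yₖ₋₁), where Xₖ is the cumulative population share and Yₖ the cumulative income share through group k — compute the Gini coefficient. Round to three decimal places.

Cumulative income shares Yₖ: 0.0030, 0.0240, 0.0770, 0.1400, 0.2080, 0.3120, 0.4730, 0.6390, 0.8070, 1.0000
Σ (Xₖ−Xₖ₋₁)(Yₖ+Yₖ₋₁) = (1/10)(0.0030+0.0000) + (1/10)(0.0240+0.0030) + (1/10)(0.0770+0.0240) + (1/10)(0.1400+0.0770) + (1/10)(0.2080+0.1400) + (1/10)(0.3120+0.2080) + (1/10)(0.4730+0.3120) + (1/10)(0.6390+0.4730) + (1/10)(0.8070+0.6390) + (1/10)(1.0000+0.8070)
  = 0.0003 + 0.0027 + 0.0101 + 0.0217 + 0.0348 + 0.0520 + 0.0785 + 0.1112 + 0.1446 + 0.1807 = 0.6366
G = 1 − 0.6366 = 0.3634

0.363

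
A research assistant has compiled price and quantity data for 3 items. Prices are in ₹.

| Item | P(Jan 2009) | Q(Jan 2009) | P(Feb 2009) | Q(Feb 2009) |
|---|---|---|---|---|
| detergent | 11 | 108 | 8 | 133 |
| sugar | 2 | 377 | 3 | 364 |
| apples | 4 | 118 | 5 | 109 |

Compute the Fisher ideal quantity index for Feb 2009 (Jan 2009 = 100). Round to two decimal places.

106.63

Laspeyres component (base-period weights):
ΣP(Jan 2009)Q(Feb 2009) = 11×133 + 2×364 + 4×109 = 1463 + 728 + 436 = 2627
ΣP(Jan 2009)Q(Jan 2009) = 11×108 + 2×377 + 4×118 = 1188 + 754 + 472 = 2414
L = 2627 / 2414 × 100 = 108.8235
Paasche component (current-period weights):
ΣP(Feb 2009)Q(Feb 2009) = 8×133 + 3×364 + 5×109 = 1064 + 1092 + 545 = 2701
ΣP(Feb 2009)Q(Jan 2009) = 8×108 + 3×377 + 5×118 = 864 + 1131 + 590 = 2585
P = 2701 / 2585 × 100 = 104.4874
Fisher = √(L × P) = √(108.8235 × 104.4874) = 106.6334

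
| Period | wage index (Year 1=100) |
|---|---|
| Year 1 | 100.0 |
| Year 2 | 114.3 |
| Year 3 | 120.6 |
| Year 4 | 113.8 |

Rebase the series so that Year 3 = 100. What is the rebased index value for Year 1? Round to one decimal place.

82.9

Rebased(Year 1) = 100.0 / 120.6 × 100 = 82.9187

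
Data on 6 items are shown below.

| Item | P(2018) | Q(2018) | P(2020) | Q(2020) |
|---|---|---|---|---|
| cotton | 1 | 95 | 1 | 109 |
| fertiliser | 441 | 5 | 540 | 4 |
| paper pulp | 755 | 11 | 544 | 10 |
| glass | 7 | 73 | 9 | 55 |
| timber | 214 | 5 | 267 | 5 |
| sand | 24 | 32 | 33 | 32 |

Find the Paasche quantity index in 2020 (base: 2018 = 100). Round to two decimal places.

Paasche quantity index uses current-period prices as weights.
ΣP(2020)·Q(2020) = 1×109 + 540×4 + 544×10 + 9×55 + 267×5 + 33×32 = 109 + 2160 + 5440 + 495 + 1335 + 1056 = 10595
ΣP(2020)·Q(2018) = 1×95 + 540×5 + 544×11 + 9×73 + 267×5 + 33×32 = 95 + 2700 + 5984 + 657 + 1335 + 1056 = 11827
Index = 10595 / 11827 × 100 = 89.5832

89.58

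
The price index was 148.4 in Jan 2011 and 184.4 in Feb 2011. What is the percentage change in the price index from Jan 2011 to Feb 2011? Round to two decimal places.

Change = (184.4 − 148.4) / 148.4 × 100
       = 36.0 / 148.4 × 100 = 24.2588%

24.26%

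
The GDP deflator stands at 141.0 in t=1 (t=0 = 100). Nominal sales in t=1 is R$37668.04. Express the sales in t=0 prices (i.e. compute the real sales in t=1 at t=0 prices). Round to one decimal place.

26714.9

Real = Nominal ÷ (Index/100) = 37668.04 ÷ (141.0/100)
     = 37668.04 ÷ 1.410 = 26714.9220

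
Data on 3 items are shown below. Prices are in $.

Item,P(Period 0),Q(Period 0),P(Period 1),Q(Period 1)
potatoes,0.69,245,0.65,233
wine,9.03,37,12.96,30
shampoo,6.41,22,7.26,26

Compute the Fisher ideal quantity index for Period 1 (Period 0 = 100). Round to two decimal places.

Laspeyres component (base-period weights):
ΣP(Period 0)Q(Period 1) = 0.69×233 + 9.03×30 + 6.41×26 = 160.77 + 270.9 + 166.66 = 598.33
ΣP(Period 0)Q(Period 0) = 0.69×245 + 9.03×37 + 6.41×22 = 169.05 + 334.11 + 141.02 = 644.18
L = 598.33 / 644.18 × 100 = 92.8824
Paasche component (current-period weights):
ΣP(Period 1)Q(Period 1) = 0.65×233 + 12.96×30 + 7.26×26 = 151.45 + 388.8 + 188.76 = 729.01
ΣP(Period 1)Q(Period 0) = 0.65×245 + 12.96×37 + 7.26×22 = 159.25 + 479.52 + 159.72 = 798.49
P = 729.01 / 798.49 × 100 = 91.2986
Fisher = √(L × P) = √(92.8824 × 91.2986) = 92.0871

92.09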